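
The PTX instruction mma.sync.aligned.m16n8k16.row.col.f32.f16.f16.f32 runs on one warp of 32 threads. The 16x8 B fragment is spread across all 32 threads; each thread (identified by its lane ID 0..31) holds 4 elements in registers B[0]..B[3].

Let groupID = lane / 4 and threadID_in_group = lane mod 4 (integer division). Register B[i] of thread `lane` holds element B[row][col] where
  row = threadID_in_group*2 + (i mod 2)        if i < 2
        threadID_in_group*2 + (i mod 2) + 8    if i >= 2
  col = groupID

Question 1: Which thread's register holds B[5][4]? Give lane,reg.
18,1

c=4→G=4  r=5→rhi=0,T=2,p=1
L=4*4+2=18  i=0*2+1=1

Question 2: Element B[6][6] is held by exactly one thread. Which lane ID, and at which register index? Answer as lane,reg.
27,0

c: 6->gid=6  r: 6->r8=0,tid=3,i&1=0
L=6*4+3=27  i=0*2+0=0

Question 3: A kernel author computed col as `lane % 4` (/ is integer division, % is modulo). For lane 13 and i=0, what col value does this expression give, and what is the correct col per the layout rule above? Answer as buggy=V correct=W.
`lane % 4`[13,0]⇒1
lane 13: gr=3 (13/4), th=1 (13%4)
i=0: r=1*2+0+0=2, c=gr=3
col: 1 vs 3

buggy=1 correct=3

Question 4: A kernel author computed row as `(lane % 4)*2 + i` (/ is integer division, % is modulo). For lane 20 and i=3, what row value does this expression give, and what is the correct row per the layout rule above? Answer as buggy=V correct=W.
`(lane % 4)*2 + i`[20,3]->3
20: gid=5,tid=0
[3] (0*2+1+8,5) = (9,5)
row: 3 vs 9

buggy=3 correct=9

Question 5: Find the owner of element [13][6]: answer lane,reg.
26,3

c: 6->gid=6  r: 13->r8=1,tid=2,i&1=1
L=6*4+2=26  i=1*2+1=3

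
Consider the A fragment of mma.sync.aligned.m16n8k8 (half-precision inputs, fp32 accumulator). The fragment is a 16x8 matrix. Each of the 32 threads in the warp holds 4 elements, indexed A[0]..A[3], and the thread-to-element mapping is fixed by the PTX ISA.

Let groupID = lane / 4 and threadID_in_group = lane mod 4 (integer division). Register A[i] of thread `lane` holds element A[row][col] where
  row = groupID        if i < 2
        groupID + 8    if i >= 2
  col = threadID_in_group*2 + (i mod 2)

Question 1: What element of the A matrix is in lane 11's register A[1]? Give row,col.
2,7

lane 11: G=2 (11/4), T=3 (11%4)
i=1: r=2+0=2, c=3*2+1=7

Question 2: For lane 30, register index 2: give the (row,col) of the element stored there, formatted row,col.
15,4

lane 30=>30/4=7, 30 mod 4=2
i=2  r:7+8=>15  c:2·2+0=>4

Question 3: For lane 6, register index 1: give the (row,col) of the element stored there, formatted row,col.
L=6→G=6>>2=1, T=6&3=2
[1]→row 1+0=1  col 2·2+1=5

1,5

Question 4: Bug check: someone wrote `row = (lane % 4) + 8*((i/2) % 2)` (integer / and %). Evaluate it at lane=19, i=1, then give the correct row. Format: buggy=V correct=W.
buggy=3 correct=4

`(lane % 4) + 8*((i/2) % 2)`[19,1]->3
lane 19: g=4 (19/4), t=3 (19%4)
i=1: r=4+0=4, c=3*2+1=7
row: 3 vs 4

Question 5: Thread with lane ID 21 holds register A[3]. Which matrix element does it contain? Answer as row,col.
13,3

21: gr=5,th=1
[3] (5+8,1*2+1) = (13,3)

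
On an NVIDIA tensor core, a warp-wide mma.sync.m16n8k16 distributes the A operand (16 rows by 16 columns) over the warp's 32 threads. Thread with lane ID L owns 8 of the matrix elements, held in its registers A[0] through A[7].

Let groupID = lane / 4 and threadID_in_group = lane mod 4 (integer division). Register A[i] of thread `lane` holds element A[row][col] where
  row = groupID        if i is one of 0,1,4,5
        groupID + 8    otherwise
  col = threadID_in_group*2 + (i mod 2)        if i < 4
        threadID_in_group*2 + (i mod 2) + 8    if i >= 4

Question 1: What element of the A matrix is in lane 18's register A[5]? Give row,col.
4,13

lane 18=>18/4=4, 18 mod 4=2
i=5  r:4+0=>4  c:2·2+1+8=>13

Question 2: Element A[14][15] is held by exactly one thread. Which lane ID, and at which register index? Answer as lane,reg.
r=14->g=6,rb=1  c=15->cb=1,t=3,b0=1
L=6*4+3=27  i=1*4+1*2+1=7

27,7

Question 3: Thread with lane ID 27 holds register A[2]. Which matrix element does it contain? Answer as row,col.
14,6

lane 27: gid=6 (27/4), tid=3 (27%4)
i=2: r=6+8=14, c=3*2+0+0=6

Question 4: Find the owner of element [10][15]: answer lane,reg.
r=10->g=2,rb=1  c=15->cb=1,t=3,b0=1
L=2*4+3=11  i=1*4+1*2+1=7

11,7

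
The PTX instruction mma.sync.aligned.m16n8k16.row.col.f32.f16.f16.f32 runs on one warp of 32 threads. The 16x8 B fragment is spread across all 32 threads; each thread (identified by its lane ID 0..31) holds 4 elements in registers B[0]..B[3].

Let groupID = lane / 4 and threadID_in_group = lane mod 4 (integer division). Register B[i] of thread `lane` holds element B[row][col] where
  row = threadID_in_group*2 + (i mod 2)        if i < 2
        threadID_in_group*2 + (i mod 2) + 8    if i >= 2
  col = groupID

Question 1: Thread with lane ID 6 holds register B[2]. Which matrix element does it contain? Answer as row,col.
6: g=1,t=2
[2] (2*2+0+8,1) = (12,1)

12,1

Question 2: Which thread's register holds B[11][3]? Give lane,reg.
c=3⇒gr=3  r=11⇒Rb=1,th=1,odd=1
L=3*4+1=13  i=1*2+1=3

13,3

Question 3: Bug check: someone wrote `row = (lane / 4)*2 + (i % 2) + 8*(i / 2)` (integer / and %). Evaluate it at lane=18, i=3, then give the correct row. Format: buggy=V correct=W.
buggy=17 correct=13

`(lane / 4)*2 + (i % 2) + 8*(i / 2)`[18,3]=>17
18: grp=4,tig=2
[3] (2*2+1+8,4) = (13,4)
row: 17 vs 13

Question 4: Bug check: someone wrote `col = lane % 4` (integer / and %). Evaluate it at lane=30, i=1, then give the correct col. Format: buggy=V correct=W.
`lane % 4`[30,1]->2
L=30->gid=30>>2=7, tid=30&3=2
[1]->row 2·2+1+0=5  col gid=7
col: 2 vs 7

buggy=2 correct=7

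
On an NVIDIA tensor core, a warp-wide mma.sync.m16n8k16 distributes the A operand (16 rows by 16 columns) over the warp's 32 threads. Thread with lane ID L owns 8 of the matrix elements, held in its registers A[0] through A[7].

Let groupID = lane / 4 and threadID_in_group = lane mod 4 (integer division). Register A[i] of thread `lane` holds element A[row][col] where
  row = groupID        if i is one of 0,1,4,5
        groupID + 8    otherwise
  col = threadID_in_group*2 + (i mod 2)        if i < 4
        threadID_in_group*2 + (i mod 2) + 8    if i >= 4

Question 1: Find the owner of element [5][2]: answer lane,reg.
21,0

r=5⇒gr=5,Rb=0  c=2⇒Cb=0,th=1,odd=0
L=5*4+1=21  i=0*4+0*2+0=0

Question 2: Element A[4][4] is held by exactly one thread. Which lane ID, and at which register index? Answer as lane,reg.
r=4→G=4,rhi=0  c=4→chi=0,T=2,p=0
L=4*4+2=18  i=0*4+0*2+0=0

18,0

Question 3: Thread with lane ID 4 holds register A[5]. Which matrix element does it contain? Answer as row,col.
1,9

L=4->gid=4>>2=1, tid=4&3=0
[5]->row 1+0=1  col 0·2+1+8=9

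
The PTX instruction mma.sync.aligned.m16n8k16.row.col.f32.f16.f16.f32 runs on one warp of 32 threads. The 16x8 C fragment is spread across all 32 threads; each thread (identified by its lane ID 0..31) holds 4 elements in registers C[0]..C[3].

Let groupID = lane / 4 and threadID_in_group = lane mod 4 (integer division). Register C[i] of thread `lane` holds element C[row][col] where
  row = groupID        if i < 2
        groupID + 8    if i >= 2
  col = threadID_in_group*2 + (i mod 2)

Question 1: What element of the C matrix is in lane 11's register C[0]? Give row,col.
2,6

11: gid=2,tid=3
[0] (2+0,3*2+0) = (2,6)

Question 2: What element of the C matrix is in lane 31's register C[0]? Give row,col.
lane 31: gid=7 (31/4), tid=3 (31%4)
i=0: r=7+0=7, c=3*2+0=6

7,6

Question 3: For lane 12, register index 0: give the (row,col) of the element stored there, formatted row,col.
3,0

12: g=3,t=0
[0] (3+0,0*2+0) = (3,0)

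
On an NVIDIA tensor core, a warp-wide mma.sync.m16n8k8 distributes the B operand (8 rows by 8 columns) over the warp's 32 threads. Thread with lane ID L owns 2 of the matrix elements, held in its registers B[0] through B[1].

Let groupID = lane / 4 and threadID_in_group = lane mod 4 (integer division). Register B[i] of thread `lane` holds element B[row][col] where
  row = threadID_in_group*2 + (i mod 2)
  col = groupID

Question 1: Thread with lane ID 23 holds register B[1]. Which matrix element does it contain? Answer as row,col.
7,5

lane 23→23/4=5, 23 mod 4=3
i=1  r:2·3+1→7  c:5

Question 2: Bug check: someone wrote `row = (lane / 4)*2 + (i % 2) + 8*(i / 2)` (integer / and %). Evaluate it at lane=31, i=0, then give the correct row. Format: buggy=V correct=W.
`(lane / 4)*2 + (i % 2) + 8*(i / 2)`[31,0]=>14
lane 31: grp=7 (31/4), tig=3 (31%4)
i=0: r=3*2+0=6, c=grp=7
row: 14 vs 6

buggy=14 correct=6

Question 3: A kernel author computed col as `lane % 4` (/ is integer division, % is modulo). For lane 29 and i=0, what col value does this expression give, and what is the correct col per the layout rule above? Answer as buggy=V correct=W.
`lane % 4`[29,0]=>1
lane 29=>29/4=7, 29 mod 4=1
i=0  r:2·1+0=>2  c:7
col: 1 vs 7

buggy=1 correct=7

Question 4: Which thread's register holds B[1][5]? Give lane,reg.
20,1

c:5=>grp=5  r:1=>tig=0,lo=1
L=5*4+0=20  i=1=1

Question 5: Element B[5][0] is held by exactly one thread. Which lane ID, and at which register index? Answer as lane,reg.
c:0=>grp=0  r:5=>tig=2,lo=1
L=0*4+2=2  i=1=1

2,1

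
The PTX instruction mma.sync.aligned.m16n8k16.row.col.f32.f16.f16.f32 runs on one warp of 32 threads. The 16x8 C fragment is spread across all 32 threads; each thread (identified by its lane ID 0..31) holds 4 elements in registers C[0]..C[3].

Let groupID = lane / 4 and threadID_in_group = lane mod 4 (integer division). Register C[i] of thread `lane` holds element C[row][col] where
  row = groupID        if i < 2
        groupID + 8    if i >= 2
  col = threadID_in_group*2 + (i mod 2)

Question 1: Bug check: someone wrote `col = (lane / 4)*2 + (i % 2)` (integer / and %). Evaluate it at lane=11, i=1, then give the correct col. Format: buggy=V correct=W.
buggy=5 correct=7

`(lane / 4)*2 + (i % 2)`[11,1]→5
lane 11: G=2 (11/4), T=3 (11%4)
i=1: r=2+0=2, c=3*2+1=7
col: 5 vs 7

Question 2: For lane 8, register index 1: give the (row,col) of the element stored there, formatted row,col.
8: G=2,T=0
[1] (2+0,0*2+1) = (2,1)

2,1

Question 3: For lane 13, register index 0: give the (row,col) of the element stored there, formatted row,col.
L=13->g=13>>2=3, t=13&3=1
[0]->row 3+0=3  col 1·2+0=2

3,2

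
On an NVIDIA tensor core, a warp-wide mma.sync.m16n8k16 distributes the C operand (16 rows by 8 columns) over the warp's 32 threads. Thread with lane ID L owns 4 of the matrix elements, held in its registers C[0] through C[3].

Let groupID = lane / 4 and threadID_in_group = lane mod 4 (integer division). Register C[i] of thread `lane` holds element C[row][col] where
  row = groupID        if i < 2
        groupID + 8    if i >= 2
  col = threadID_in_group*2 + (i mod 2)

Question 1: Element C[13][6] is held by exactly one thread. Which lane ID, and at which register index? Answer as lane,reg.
23,2

r=13->g=5,rb=1  c=6->t=3,b0=0
L=5*4+3=23  i=1*2+0=2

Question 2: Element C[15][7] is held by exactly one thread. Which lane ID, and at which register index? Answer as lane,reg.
r=15→G=7,rhi=1  c=7→T=3,p=1
L=7*4+3=31  i=1*2+1=3

31,3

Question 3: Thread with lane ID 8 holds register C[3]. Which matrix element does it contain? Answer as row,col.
10,1

lane 8: gid=2 (8/4), tid=0 (8%4)
i=3: r=2+8=10, c=0*2+1=1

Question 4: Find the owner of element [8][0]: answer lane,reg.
0,2

r:8=>grp=0,rB=1  c:0=>tig=0,lo=0
L=0*4+0=0  i=1*2+0=2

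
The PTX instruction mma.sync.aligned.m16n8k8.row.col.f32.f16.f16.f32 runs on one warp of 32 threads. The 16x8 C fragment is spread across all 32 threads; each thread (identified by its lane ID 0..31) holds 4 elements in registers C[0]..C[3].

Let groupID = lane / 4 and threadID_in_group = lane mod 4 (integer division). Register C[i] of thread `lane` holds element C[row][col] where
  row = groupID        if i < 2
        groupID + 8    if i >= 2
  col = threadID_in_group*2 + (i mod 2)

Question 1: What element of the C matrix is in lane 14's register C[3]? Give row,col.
11,5

L=14->g=14>>2=3, t=14&3=2
[3]->row 3+8=11  col 2·2+1=5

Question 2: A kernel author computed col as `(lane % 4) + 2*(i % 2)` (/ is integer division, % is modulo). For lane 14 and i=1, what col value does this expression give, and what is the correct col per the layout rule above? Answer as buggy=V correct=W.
buggy=4 correct=5

`(lane % 4) + 2*(i % 2)`[14,1]→4
lane 14: G=3 (14/4), T=2 (14%4)
i=1: r=3+0=3, c=2*2+1=5
col: 4 vs 5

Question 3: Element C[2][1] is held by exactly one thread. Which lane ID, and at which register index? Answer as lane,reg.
r=2->g=2,rb=0  c=1->t=0,b0=1
L=2*4+0=8  i=0*2+1=1

8,1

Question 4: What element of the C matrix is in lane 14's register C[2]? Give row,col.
11,4

L=14⇒gr=14>>2=3, th=14&3=2
[2]⇒row 3+8=11  col 2·2+0=4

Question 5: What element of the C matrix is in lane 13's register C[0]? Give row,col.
13: g=3,t=1
[0] (3+0,1*2+0) = (3,2)

3,2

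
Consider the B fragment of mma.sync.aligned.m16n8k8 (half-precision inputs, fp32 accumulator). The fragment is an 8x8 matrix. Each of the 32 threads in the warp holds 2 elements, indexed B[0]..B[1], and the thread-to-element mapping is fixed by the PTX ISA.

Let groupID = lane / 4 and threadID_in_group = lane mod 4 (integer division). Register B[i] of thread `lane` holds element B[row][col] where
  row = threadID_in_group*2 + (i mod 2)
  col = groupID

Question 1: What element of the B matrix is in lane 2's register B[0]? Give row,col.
4,0

L=2=>grp=2>>2=0, tig=2&3=2
[0]=>row 2·2+0=4  col grp=0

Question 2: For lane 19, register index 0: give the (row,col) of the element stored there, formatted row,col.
6,4

lane 19→19/4=4, 19 mod 4=3
i=0  r:2·3+0→6  c:4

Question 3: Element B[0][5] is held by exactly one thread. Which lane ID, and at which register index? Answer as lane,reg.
20,0

c=5⇒gr=5  r=0⇒th=0,odd=0
L=5*4+0=20  i=0=0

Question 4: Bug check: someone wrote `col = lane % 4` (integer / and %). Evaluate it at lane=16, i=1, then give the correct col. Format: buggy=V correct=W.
buggy=0 correct=4

`lane % 4`[16,1]->0
lane 16->16/4=4, 16 mod 4=0
i=1  r:2·0+1->1  c:4
col: 0 vs 4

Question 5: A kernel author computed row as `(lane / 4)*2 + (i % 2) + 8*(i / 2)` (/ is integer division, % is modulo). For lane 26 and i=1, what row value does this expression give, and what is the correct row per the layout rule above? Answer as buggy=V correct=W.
buggy=13 correct=5

`(lane / 4)*2 + (i % 2) + 8*(i / 2)`[26,1]->13
26: gid=6,tid=2
[1] (2*2+1,6) = (5,6)
row: 13 vs 5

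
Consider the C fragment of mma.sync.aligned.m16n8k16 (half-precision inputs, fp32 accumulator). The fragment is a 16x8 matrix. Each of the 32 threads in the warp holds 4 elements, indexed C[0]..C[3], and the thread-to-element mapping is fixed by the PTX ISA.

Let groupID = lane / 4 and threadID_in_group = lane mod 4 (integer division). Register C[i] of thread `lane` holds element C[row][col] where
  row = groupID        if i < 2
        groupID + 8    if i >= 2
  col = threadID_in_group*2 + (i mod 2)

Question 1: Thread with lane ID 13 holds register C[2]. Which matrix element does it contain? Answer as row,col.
11,2

lane 13: gr=3 (13/4), th=1 (13%4)
i=2: r=3+8=11, c=1*2+0=2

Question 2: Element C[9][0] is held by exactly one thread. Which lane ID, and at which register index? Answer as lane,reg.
r: 9->gid=1,r8=1  c: 0->tid=0,i&1=0
L=1*4+0=4  i=1*2+0=2

4,2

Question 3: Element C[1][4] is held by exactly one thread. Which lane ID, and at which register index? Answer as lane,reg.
6,0

r: 1->gid=1,r8=0  c: 4->tid=2,i&1=0
L=1*4+2=6  i=0*2+0=0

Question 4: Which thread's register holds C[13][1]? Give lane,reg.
r: 13->gid=5,r8=1  c: 1->tid=0,i&1=1
L=5*4+0=20  i=1*2+1=3

20,3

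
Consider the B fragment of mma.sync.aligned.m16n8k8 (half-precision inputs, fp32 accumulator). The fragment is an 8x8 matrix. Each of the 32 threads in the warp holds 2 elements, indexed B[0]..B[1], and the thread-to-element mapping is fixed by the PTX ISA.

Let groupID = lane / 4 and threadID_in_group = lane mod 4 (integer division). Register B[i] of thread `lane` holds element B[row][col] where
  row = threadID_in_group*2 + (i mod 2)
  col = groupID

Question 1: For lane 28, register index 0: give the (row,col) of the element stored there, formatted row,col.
L=28->g=28>>2=7, t=28&3=0
[0]->row 0·2+0=0  col g=7

0,7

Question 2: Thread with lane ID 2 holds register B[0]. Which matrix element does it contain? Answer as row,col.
lane 2->2/4=0, 2 mod 4=2
i=0  r:2·2+0->4  c:0

4,0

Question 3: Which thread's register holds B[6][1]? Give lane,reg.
c=1->g=1  r=6->t=3,b0=0
L=1*4+3=7  i=0=0

7,0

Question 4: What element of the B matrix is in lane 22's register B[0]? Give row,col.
4,5

lane 22->22/4=5, 22 mod 4=2
i=0  r:2·2+0->4  c:5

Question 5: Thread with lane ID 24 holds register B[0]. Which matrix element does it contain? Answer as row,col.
0,6

24: gid=6,tid=0
[0] (0*2+0,6) = (0,6)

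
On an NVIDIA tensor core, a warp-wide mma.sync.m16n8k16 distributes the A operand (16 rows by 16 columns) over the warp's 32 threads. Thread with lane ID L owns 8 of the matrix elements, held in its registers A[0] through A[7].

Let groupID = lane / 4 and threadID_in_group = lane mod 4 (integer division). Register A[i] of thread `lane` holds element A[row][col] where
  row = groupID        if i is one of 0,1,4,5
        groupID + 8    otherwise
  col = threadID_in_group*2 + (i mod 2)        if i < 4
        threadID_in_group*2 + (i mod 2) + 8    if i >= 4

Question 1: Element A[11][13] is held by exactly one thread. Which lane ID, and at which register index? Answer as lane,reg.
r:11=>grp=3,rB=1  c:13=>cB=1,tig=2,lo=1
L=3*4+2=14  i=1*4+1*2+1=7

14,7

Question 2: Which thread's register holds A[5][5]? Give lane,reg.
22,1

r:5=>grp=5,rB=0  c:5=>cB=0,tig=2,lo=1
L=5*4+2=22  i=0*4+0*2+1=1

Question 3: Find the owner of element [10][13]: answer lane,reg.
10,7

r=10→G=2,rhi=1  c=13→chi=1,T=2,p=1
L=2*4+2=10  i=1*4+1*2+1=7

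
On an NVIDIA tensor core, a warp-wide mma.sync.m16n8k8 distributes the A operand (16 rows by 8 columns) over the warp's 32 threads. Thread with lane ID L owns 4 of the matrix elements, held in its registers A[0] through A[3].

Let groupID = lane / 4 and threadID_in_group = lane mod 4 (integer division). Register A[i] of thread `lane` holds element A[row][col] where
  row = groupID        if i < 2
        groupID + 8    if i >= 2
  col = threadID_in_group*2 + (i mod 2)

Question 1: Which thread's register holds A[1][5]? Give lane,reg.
r: 1->gid=1,r8=0  c: 5->tid=2,i&1=1
L=1*4+2=6  i=0*2+1=1

6,1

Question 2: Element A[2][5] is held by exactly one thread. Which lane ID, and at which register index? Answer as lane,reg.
r=2->g=2,rb=0  c=5->t=2,b0=1
L=2*4+2=10  i=0*2+1=1

10,1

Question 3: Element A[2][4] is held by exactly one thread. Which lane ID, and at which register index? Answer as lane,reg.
r=2→G=2,rhi=0  c=4→T=2,p=0
L=2*4+2=10  i=0*2+0=0

10,0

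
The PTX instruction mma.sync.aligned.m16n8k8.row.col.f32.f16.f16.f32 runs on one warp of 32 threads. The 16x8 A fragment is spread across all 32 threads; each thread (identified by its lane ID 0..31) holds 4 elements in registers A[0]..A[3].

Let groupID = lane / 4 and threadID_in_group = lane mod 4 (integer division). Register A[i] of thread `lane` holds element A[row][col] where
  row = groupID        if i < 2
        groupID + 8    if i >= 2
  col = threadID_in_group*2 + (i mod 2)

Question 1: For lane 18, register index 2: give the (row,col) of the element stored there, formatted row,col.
lane 18→18/4=4, 18 mod 4=2
i=2  r:4+8→12  c:2·2+0→4

12,4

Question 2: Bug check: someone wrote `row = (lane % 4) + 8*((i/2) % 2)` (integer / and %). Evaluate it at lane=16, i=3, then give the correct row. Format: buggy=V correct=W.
buggy=8 correct=12

`(lane % 4) + 8*((i/2) % 2)`[16,3]->8
16: g=4,t=0
[3] (4+8,0*2+1) = (12,1)
row: 8 vs 12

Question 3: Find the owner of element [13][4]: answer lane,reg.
r=13→G=5,rhi=1  c=4→T=2,p=0
L=5*4+2=22  i=1*2+0=2

22,2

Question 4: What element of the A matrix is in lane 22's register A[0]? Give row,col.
5,4

22: G=5,T=2
[0] (5+0,2*2+0) = (5,4)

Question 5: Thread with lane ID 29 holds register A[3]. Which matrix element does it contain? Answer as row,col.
15,3

L=29->g=29>>2=7, t=29&3=1
[3]->row 7+8=15  col 1·2+1=3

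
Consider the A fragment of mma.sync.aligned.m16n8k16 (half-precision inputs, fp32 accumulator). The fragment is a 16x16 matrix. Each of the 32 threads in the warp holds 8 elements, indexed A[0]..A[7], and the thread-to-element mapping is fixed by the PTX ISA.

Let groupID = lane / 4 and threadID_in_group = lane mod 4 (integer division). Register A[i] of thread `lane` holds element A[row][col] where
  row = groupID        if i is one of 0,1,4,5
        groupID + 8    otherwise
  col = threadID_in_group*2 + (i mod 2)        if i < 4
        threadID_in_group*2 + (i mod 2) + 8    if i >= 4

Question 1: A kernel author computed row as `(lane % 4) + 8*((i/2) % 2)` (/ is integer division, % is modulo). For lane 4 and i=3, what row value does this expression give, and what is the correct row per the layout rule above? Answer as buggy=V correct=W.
buggy=8 correct=9

`(lane % 4) + 8*((i/2) % 2)`[4,3]->8
4: gid=1,tid=0
[3] (1+8,0*2+1+0) = (9,1)
row: 8 vs 9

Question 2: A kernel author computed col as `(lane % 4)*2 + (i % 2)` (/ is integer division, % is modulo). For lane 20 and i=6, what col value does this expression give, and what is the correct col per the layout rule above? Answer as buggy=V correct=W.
buggy=0 correct=8

`(lane % 4)*2 + (i % 2)`[20,6]→0
lane 20→20/4=5, 20 mod 4=0
i=6  r:5+8→13  c:2·0+0+8→8
col: 0 vs 8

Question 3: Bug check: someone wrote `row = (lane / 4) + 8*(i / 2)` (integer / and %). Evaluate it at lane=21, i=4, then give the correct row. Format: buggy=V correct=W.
buggy=21 correct=5

`(lane / 4) + 8*(i / 2)`[21,4]→21
L=21→G=21>>2=5, T=21&3=1
[4]→row 5+0=5  col 1·2+0+8=10
row: 21 vs 5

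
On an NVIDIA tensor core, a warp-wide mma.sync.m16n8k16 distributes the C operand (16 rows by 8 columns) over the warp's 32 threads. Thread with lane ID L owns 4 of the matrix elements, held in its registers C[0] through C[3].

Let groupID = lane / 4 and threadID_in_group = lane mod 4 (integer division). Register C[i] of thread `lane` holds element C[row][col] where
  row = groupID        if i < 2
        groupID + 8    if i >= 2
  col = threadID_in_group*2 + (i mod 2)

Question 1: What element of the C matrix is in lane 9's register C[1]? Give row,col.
9: g=2,t=1
[1] (2+0,1*2+1) = (2,3)

2,3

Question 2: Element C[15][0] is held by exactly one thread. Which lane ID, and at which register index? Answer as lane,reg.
28,2

r:15=>grp=7,rB=1  c:0=>tig=0,lo=0
L=7*4+0=28  i=1*2+0=2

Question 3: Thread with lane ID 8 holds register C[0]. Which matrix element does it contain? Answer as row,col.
2,0

lane 8→8/4=2, 8 mod 4=0
i=0  r:2+0→2  c:2·0+0→0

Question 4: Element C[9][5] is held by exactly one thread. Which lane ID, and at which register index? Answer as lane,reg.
r=9→G=1,rhi=1  c=5→T=2,p=1
L=1*4+2=6  i=1*2+1=3

6,3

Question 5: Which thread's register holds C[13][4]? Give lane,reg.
r=13->g=5,rb=1  c=4->t=2,b0=0
L=5*4+2=22  i=1*2+0=2

22,2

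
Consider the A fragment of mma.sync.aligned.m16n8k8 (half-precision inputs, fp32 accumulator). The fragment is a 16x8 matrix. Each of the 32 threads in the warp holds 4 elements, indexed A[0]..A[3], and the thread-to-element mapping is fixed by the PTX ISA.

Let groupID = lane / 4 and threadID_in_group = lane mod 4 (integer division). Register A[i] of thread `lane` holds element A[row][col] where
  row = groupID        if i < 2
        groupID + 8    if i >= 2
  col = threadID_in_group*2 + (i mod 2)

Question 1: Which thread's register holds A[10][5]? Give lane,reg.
r=10⇒gr=2,Rb=1  c=5⇒th=2,odd=1
L=2*4+2=10  i=1*2+1=3

10,3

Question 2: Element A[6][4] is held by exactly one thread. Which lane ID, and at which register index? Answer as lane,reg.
26,0

r=6⇒gr=6,Rb=0  c=4⇒th=2,odd=0
L=6*4+2=26  i=0*2+0=0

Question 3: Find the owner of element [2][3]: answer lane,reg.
r:2=>grp=2,rB=0  c:3=>tig=1,lo=1
L=2*4+1=9  i=0*2+1=1

9,1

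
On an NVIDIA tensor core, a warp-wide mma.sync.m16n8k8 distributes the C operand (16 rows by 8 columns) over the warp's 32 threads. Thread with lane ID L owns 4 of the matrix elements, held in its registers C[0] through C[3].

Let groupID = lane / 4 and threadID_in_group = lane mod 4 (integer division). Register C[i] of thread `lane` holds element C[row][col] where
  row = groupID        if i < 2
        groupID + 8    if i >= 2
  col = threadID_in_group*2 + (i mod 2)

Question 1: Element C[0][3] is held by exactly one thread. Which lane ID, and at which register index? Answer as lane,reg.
1,1

r: 0->gid=0,r8=0  c: 3->tid=1,i&1=1
L=0*4+1=1  i=0*2+1=1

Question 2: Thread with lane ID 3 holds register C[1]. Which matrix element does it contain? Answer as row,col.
lane 3→3/4=0, 3 mod 4=3
i=1  r:0+0→0  c:2·3+1→7

0,7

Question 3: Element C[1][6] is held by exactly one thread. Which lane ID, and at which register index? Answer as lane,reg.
7,0

r:1=>grp=1,rB=0  c:6=>tig=3,lo=0
L=1*4+3=7  i=0*2+0=0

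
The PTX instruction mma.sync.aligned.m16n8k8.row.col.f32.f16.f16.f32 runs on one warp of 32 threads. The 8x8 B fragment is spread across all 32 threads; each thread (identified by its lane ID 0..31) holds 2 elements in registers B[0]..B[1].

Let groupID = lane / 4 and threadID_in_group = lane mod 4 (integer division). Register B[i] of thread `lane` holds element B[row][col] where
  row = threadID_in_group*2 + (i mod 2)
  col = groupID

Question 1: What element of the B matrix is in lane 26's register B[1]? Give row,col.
26: gr=6,th=2
[1] (2*2+1,6) = (5,6)

5,6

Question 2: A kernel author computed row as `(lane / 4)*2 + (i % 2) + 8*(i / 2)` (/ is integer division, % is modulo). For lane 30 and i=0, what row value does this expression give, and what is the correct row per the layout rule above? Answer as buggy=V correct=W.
`(lane / 4)*2 + (i % 2) + 8*(i / 2)`[30,0]→14
lane 30: G=7 (30/4), T=2 (30%4)
i=0: r=2*2+0=4, c=G=7
row: 14 vs 4

buggy=14 correct=4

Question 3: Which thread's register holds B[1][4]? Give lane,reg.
16,1

c=4->g=4  r=1->t=0,b0=1
L=4*4+0=16  i=1=1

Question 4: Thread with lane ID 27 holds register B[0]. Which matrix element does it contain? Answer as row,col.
L=27->g=27>>2=6, t=27&3=3
[0]->row 3·2+0=6  col g=6

6,6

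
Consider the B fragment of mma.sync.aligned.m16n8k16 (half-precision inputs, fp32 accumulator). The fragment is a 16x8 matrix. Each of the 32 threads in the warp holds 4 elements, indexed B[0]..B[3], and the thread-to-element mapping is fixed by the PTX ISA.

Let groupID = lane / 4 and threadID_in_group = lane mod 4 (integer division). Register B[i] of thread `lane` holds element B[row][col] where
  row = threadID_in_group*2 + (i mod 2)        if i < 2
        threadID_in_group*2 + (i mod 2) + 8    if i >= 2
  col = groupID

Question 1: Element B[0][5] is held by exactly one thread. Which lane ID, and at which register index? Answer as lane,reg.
20,0

c:5=>grp=5  r:0=>rB=0,tig=0,lo=0
L=5*4+0=20  i=0*2+0=0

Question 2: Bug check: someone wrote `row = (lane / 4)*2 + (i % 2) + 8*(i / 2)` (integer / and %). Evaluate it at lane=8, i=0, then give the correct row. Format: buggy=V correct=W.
buggy=4 correct=0

`(lane / 4)*2 + (i % 2) + 8*(i / 2)`[8,0]=>4
lane 8: grp=2 (8/4), tig=0 (8%4)
i=0: r=0*2+0+0=0, c=grp=2
row: 4 vs 0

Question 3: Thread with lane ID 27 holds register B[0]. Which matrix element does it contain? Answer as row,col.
6,6

lane 27: gid=6 (27/4), tid=3 (27%4)
i=0: r=3*2+0+0=6, c=gid=6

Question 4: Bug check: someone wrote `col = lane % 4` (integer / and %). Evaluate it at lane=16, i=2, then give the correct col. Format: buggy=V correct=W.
buggy=0 correct=4

`lane % 4`[16,2]->0
16: g=4,t=0
[2] (0*2+0+8,4) = (8,4)
col: 0 vs 4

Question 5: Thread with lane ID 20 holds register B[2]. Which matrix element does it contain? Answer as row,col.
8,5

L=20->g=20>>2=5, t=20&3=0
[2]->row 0·2+0+8=8  col g=5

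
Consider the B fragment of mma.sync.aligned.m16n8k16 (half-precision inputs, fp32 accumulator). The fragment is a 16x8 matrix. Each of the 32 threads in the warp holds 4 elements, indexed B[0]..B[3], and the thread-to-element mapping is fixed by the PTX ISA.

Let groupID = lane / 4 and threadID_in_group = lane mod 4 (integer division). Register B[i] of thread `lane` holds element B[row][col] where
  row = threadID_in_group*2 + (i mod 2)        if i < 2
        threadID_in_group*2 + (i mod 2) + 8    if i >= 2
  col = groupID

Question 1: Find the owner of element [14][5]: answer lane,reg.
23,2

c=5⇒gr=5  r=14⇒Rb=1,th=3,odd=0
L=5*4+3=23  i=1*2+0=2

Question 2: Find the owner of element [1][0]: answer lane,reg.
0,1

c=0⇒gr=0  r=1⇒Rb=0,th=0,odd=1
L=0*4+0=0  i=0*2+1=1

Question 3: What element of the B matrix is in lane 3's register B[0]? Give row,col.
L=3⇒gr=3>>2=0, th=3&3=3
[0]⇒row 3·2+0+0=6  col gr=0

6,0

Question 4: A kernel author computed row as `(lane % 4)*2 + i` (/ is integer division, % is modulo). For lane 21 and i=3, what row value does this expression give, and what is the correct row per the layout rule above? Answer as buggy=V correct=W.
buggy=5 correct=11

`(lane % 4)*2 + i`[21,3]->5
lane 21: gid=5 (21/4), tid=1 (21%4)
i=3: r=1*2+1+8=11, c=gid=5
row: 5 vs 11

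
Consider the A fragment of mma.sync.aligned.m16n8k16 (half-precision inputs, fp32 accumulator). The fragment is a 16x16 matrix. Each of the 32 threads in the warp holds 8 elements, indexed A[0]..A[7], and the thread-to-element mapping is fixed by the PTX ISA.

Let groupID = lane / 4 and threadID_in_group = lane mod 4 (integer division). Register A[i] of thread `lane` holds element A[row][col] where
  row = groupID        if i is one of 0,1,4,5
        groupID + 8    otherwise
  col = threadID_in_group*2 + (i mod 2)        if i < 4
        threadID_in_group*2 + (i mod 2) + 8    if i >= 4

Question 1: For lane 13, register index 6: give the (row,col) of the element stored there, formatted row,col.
11,10

13: gid=3,tid=1
[6] (3+8,1*2+0+8) = (11,10)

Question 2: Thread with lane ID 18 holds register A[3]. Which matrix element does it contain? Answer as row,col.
12,5

18: G=4,T=2
[3] (4+8,2*2+1+0) = (12,5)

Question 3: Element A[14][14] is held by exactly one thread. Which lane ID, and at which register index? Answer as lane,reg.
27,6

r:14=>grp=6,rB=1  c:14=>cB=1,tig=3,lo=0
L=6*4+3=27  i=1*4+1*2+0=6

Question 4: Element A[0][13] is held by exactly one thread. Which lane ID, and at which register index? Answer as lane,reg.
2,5

r=0->g=0,rb=0  c=13->cb=1,t=2,b0=1
L=0*4+2=2  i=1*4+0*2+1=5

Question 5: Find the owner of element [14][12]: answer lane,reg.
26,6

r=14⇒gr=6,Rb=1  c=12⇒Cb=1,th=2,odd=0
L=6*4+2=26  i=1*4+1*2+0=6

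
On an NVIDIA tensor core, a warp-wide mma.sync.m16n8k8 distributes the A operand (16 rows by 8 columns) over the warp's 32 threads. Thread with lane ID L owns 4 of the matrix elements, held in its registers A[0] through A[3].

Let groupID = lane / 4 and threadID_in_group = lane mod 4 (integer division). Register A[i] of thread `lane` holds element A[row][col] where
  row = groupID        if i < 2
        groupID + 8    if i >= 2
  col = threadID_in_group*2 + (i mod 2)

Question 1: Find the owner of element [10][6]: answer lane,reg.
r:10=>grp=2,rB=1  c:6=>tig=3,lo=0
L=2*4+3=11  i=1*2+0=2

11,2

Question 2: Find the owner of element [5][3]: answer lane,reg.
r: 5->gid=5,r8=0  c: 3->tid=1,i&1=1
L=5*4+1=21  i=0*2+1=1

21,1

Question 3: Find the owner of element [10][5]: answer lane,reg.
10,3

r=10⇒gr=2,Rb=1  c=5⇒th=2,odd=1
L=2*4+2=10  i=1*2+1=3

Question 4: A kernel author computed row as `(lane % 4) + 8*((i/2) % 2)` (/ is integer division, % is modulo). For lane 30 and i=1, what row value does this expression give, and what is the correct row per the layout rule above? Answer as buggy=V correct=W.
`(lane % 4) + 8*((i/2) % 2)`[30,1]->2
lane 30->30/4=7, 30 mod 4=2
i=1  r:7+0->7  c:2·2+1->5
row: 2 vs 7

buggy=2 correct=7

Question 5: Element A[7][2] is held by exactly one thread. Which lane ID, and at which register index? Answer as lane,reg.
29,0

r:7=>grp=7,rB=0  c:2=>tig=1,lo=0
L=7*4+1=29  i=0*2+0=0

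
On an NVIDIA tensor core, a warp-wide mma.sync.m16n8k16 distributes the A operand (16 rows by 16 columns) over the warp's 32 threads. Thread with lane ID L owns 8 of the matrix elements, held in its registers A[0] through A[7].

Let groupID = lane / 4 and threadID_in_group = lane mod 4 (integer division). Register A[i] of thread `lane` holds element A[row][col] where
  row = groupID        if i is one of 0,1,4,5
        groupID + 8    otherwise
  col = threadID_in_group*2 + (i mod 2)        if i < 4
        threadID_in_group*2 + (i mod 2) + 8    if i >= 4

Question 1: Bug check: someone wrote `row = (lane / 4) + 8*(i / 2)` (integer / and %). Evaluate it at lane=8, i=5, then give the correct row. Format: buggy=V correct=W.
`(lane / 4) + 8*(i / 2)`[8,5]⇒18
8: gr=2,th=0
[5] (2+0,0*2+1+8) = (2,9)
row: 18 vs 2

buggy=18 correct=2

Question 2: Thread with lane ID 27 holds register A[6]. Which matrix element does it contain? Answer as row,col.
lane 27: G=6 (27/4), T=3 (27%4)
i=6: r=6+8=14, c=3*2+0+8=14

14,14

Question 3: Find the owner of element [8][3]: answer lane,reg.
1,3

r=8→G=0,rhi=1  c=3→chi=0,T=1,p=1
L=0*4+1=1  i=0*4+1*2+1=3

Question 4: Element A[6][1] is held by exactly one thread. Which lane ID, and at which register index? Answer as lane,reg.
24,1

r=6->g=6,rb=0  c=1->cb=0,t=0,b0=1
L=6*4+0=24  i=0*4+0*2+1=1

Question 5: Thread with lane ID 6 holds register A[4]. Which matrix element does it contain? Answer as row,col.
1,12

lane 6: gid=1 (6/4), tid=2 (6%4)
i=4: r=1+0=1, c=2*2+0+8=12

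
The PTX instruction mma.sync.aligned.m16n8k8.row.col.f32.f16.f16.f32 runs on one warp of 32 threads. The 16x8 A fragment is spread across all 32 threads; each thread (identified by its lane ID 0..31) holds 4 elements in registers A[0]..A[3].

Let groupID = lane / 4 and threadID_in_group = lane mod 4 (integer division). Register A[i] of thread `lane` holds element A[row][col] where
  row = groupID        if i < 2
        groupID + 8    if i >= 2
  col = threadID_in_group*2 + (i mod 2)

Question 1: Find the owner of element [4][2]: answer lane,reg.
17,0

r=4->g=4,rb=0  c=2->t=1,b0=0
L=4*4+1=17  i=0*2+0=0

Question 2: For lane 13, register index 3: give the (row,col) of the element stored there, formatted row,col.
11,3

L=13→G=13>>2=3, T=13&3=1
[3]→row 3+8=11  col 1·2+1=3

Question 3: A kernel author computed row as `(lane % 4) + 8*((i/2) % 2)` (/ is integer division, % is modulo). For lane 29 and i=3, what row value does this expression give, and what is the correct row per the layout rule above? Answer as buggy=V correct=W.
`(lane % 4) + 8*((i/2) % 2)`[29,3]->9
L=29->gid=29>>2=7, tid=29&3=1
[3]->row 7+8=15  col 1·2+1=3
row: 9 vs 15

buggy=9 correct=15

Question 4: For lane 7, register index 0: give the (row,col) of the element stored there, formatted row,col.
1,6

7: G=1,T=3
[0] (1+0,3*2+0) = (1,6)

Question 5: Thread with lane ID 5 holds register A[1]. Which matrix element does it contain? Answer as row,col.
lane 5→5/4=1, 5 mod 4=1
i=1  r:1+0→1  c:2·1+1→3

1,3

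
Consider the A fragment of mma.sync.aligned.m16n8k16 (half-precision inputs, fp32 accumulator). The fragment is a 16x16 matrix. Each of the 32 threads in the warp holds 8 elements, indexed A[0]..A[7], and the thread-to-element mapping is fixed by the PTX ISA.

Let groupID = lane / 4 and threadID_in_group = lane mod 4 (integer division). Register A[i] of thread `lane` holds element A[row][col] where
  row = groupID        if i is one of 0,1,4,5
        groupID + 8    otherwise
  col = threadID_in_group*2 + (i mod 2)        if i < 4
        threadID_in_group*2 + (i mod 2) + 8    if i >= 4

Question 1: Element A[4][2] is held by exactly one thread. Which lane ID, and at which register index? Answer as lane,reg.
17,0

r:4=>grp=4,rB=0  c:2=>cB=0,tig=1,lo=0
L=4*4+1=17  i=0*4+0*2+0=0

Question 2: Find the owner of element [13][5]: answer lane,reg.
r:13=>grp=5,rB=1  c:5=>cB=0,tig=2,lo=1
L=5*4+2=22  i=0*4+1*2+1=3

22,3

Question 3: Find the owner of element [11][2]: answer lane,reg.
r=11→G=3,rhi=1  c=2→chi=0,T=1,p=0
L=3*4+1=13  i=0*4+1*2+0=2

13,2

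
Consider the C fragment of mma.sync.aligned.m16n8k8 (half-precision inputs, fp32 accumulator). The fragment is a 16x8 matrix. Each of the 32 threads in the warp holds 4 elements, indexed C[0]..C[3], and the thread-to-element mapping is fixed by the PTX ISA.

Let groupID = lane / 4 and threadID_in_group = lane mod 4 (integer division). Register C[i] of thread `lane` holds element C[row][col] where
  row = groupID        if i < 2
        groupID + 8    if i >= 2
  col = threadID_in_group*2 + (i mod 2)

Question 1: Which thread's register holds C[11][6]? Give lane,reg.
15,2

r: 11->gid=3,r8=1  c: 6->tid=3,i&1=0
L=3*4+3=15  i=1*2+0=2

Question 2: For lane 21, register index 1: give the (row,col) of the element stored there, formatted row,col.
lane 21: gr=5 (21/4), th=1 (21%4)
i=1: r=5+0=5, c=1*2+1=3

5,3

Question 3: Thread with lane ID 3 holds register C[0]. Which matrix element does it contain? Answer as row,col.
0,6

L=3=>grp=3>>2=0, tig=3&3=3
[0]=>row 0+0=0  col 3·2+0=6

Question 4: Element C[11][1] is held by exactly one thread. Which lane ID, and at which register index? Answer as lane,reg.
r=11→G=3,rhi=1  c=1→T=0,p=1
L=3*4+0=12  i=1*2+1=3

12,3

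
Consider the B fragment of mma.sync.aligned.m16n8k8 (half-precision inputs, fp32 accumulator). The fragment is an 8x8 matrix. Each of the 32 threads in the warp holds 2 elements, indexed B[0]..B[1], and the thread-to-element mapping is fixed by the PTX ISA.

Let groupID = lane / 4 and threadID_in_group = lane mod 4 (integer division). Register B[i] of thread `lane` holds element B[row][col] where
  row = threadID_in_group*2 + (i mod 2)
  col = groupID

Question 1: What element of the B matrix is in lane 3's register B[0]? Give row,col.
6,0

L=3⇒gr=3>>2=0, th=3&3=3
[0]⇒row 3·2+0=6  col gr=0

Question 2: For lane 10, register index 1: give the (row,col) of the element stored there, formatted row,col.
5,2

10: grp=2,tig=2
[1] (2*2+1,2) = (5,2)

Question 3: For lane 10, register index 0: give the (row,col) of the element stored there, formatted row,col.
4,2

L=10->g=10>>2=2, t=10&3=2
[0]->row 2·2+0=4  col g=2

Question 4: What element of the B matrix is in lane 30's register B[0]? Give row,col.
4,7

lane 30->30/4=7, 30 mod 4=2
i=0  r:2·2+0->4  c:7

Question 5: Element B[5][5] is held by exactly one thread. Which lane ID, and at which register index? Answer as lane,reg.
c=5->g=5  r=5->t=2,b0=1
L=5*4+2=22  i=1=1

22,1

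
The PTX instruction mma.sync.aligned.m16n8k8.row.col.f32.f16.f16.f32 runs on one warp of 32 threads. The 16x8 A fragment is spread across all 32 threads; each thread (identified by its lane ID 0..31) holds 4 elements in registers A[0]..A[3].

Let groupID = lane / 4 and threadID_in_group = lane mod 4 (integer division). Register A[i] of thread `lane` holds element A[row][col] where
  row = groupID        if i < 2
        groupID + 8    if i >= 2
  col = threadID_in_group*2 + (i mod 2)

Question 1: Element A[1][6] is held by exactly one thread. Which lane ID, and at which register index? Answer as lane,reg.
r=1→G=1,rhi=0  c=6→T=3,p=0
L=1*4+3=7  i=0*2+0=0

7,0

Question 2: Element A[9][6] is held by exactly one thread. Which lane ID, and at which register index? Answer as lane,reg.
7,2

r:9=>grp=1,rB=1  c:6=>tig=3,lo=0
L=1*4+3=7  i=1*2+0=2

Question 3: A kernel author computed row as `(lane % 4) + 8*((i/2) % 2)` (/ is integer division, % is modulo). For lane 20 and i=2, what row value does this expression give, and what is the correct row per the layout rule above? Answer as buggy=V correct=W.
`(lane % 4) + 8*((i/2) % 2)`[20,2]⇒8
L=20⇒gr=20>>2=5, th=20&3=0
[2]⇒row 5+8=13  col 0·2+0=0
row: 8 vs 13

buggy=8 correct=13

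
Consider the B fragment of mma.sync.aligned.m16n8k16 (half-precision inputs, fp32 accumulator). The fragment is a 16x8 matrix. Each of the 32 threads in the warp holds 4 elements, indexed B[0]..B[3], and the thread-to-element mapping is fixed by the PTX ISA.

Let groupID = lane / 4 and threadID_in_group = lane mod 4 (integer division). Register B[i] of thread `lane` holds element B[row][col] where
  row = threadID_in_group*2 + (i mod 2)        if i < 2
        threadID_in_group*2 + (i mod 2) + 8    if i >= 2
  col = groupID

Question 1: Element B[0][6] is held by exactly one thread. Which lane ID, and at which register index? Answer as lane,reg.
c=6→G=6  r=0→rhi=0,T=0,p=0
L=6*4+0=24  i=0*2+0=0

24,0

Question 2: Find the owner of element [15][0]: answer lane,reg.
3,3

c:0=>grp=0  r:15=>rB=1,tig=3,lo=1
L=0*4+3=3  i=1*2+1=3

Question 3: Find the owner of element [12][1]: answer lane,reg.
c: 1->gid=1  r: 12->r8=1,tid=2,i&1=0
L=1*4+2=6  i=1*2+0=2

6,2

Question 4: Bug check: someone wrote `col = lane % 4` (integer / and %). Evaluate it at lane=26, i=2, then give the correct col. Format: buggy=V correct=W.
buggy=2 correct=6

`lane % 4`[26,2]->2
lane 26->26/4=6, 26 mod 4=2
i=2  r:2·2+0+8->12  c:6
col: 2 vs 6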